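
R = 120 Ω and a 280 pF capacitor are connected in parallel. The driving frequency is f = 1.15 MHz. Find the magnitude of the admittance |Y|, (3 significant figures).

ω = 2πf = 7.226e+06 rad/s
X_C = 1/(ωC) = 494 Ω
Parallel: admittances add. Y = 1/R + jωC
Y = (0.00833 + j0.00202) S
|Y| = 0.00858 S → |Z| = 1/|Y| = 117 Ω, ∠Z = −∠Y = -13.6°

8.58 mS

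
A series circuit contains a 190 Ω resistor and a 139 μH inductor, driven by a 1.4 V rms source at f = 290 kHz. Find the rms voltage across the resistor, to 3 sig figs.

0.840 V

ω = 2πf = 1.822e+06 rad/s
X_L = ωL = 253 Ω
Z = 190 + j253 Ω
|Z| = √(190² + 253²) = 317 Ω
I = V/|Z| = 4.42 mA
V_R = I·|Z_R| = 0.00442 × 190 = 0.840 V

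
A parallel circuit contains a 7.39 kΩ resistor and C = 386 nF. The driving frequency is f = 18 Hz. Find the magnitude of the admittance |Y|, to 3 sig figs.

ω = 2πf = 113.1 rad/s
X_C = 1/(ωC) = 22900 Ω
Parallel: admittances add. Y = 1/R + jωC
Y = (0.000135 + j4.37e-05) S
|Y| = 0.000142 S → |Z| = 1/|Y| = 7030 Ω, ∠Z = −∠Y = -17.9°

142 μS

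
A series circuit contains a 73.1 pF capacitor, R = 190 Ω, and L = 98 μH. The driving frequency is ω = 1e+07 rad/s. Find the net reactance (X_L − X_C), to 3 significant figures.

-388 Ω

X_L = ωL = 980 Ω
X_C = 1/(ωC) = 1370 Ω
X = 980 − 1370 = -388 Ω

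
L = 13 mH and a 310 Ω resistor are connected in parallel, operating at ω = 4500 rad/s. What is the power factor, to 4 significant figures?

0.1854

X_L = ωL = 58.50 Ω
Parallel: admittances add. Y = 1/R + 1/(jωL)
Y = (0.003226 − j0.01709) S
|Y| = 0.01740 S → |Z| = 1/|Y| = 57.49 Ω, ∠Z = −∠Y = 79.31°
cos φ = cos(79.31°) = 0.1854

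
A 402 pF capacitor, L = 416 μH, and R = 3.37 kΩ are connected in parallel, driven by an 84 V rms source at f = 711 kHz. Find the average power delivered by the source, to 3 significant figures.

2.09 W

ω = 2πf = 4.467e+06 rad/s
X_L = ωL = 1860 Ω
X_C = 1/(ωC) = 557 Ω
Parallel: admittances add. Y = 1/R + 1/(jωL) + jωC
Y = (0.000297 + j0.00126) S
|Y| = 0.00129 S → |Z| = 1/|Y| = 774 Ω, ∠Z = −∠Y = -76.7°
I = V/|Z| = 109 mA
P = VI cos φ = 84 × 0.109 × cos(-76.7°) = 2.09 W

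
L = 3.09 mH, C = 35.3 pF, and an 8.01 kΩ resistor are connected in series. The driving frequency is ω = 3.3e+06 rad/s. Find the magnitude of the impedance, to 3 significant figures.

8170 Ω

X_L = ωL = 10200 Ω
X_C = 1/(ωC) = 8580 Ω
Net reactance X = X_L − X_C = 1610 Ω
Z = 8010 + j1610 Ω
|Z| = √(8010² + 1610²) = 8170 Ω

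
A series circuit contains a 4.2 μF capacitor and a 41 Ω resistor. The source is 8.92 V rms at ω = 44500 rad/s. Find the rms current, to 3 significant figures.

216 mA

X_C = 1/(ωC) = 5.35 Ω
Z = 41.0 − j5.35 Ω
|Z| = √(41.0² + 5.35²) = 41.3 Ω
I = V/|Z| = 8.92/41.3 = 216 mA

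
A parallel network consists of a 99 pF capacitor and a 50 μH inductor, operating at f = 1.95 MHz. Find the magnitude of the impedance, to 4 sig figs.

ω = 2πf = 1.225e+07 rad/s
X_L = ωL = 612.6 Ω
X_C = 1/(ωC) = 824.4 Ω
Parallel: admittances add. Y = 1/(jωL) + jωC
Y = (0 − j0.0004194) S
|Y| = 0.0004194 S → |Z| = 1/|Y| = 2384 Ω, ∠Z = −∠Y = 90.00°

2384 Ω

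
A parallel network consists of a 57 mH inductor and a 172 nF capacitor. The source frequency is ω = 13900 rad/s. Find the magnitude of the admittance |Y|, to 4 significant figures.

1.129 mS

X_L = ωL = 792.3 Ω
X_C = 1/(ωC) = 418.3 Ω
Parallel: admittances add. Y = 1/(jωL) + jωC
Y = (0 + j0.001129) S
|Y| = 0.001129 S → |Z| = 1/|Y| = 886.0 Ω, ∠Z = −∠Y = -90.00°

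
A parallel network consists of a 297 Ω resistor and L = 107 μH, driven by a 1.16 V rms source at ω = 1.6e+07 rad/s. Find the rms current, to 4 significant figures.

3.964 mA

X_L = ωL = 1712 Ω
Parallel: admittances add. Y = 1/R + 1/(jωL)
Y = (0.003367 − j0.0005841) S
|Y| = 0.003417 S → |Z| = 1/|Y| = 292.6 Ω, ∠Z = −∠Y = 9.842°
I = V/|Z| = 1.16/292.6 = 3.964 mA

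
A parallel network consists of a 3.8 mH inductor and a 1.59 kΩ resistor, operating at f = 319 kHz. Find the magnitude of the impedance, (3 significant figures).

ω = 2πf = 2.004e+06 rad/s
X_L = ωL = 7620 Ω
Parallel: admittances add. Y = 1/R + 1/(jωL)
Y = (0.000629 − j0.000131) S
|Y| = 0.000642 S → |Z| = 1/|Y| = 1560 Ω, ∠Z = −∠Y = 11.8°

1560 Ω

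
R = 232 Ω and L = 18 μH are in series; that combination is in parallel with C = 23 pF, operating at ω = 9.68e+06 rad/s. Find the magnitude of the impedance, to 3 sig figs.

301 Ω

X_L = ωL = 174 Ω
X_C = 1/(ωC) = 4490 Ω
Branch 1 (R+jX_L): Z₁ = 232 + j174 Ω, |Z₁| = 290 Ω
Branch 2 (−jX_C): Z₂ = −j4490 Ω
Parallel: Z = Z₁Z₂/(Z₁+Z₂), |Z| = 301 Ω, ∠Z = 33.8°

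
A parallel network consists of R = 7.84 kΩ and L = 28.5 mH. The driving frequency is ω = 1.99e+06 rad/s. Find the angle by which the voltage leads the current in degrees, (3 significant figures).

7.87°

X_L = ωL = 56700 Ω
Parallel: admittances add. Y = 1/R + 1/(jωL)
Y = (0.000128 − j1.76e-05) S
|Y| = 0.000129 S → |Z| = 1/|Y| = 7770 Ω, ∠Z = −∠Y = 7.87°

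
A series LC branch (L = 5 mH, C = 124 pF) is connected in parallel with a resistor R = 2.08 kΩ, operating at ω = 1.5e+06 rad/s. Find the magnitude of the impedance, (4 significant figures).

X_L = ωL = 7500 Ω
X_C = 1/(ωC) = 5376 Ω
Branch 1: Z₁ = R = 2080 Ω
Branch 2 (series LC): Z₂ = j(X_L − X_C) = j2124 Ω
Parallel: Z = Z₁Z₂/(Z₁+Z₂), |Z| = 1486 Ω, ∠Z = 44.40°

1486 Ω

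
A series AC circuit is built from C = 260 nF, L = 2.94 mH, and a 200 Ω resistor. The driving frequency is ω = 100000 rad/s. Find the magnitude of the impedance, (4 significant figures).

X_L = ωL = 294.0 Ω
X_C = 1/(ωC) = 38.46 Ω
Net reactance X = X_L − X_C = 255.5 Ω
Z = 200.0 + j255.5 Ω
|Z| = √(200.0² + 255.5²) = 324.5 Ω

324.5 Ω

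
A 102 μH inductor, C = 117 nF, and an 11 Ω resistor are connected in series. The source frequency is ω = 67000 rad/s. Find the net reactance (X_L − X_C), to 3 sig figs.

-121 Ω

X_L = ωL = 6.83 Ω
X_C = 1/(ωC) = 128 Ω
X = 6.83 − 128 = -121 Ω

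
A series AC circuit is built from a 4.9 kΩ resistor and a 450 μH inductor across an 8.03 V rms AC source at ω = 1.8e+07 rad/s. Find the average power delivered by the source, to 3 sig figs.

3.53 mW

X_L = ωL = 8100 Ω
Z = 4900 + j8100 Ω
|Z| = √(4900² + 8100²) = 9470 Ω
∠Z = arctan(8100/4900) = 58.8°
I = V/|Z| = 848 μA
P = VI cos φ = 8.03 × 0.000848 × cos(58.8°) = 3.53 mW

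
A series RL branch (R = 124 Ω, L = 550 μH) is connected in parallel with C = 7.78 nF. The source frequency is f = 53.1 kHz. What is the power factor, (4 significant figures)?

ω = 2πf = 333600 rad/s
X_L = ωL = 183.5 Ω
X_C = 1/(ωC) = 385.3 Ω
Branch 1 (R+jX_L): Z₁ = 124.0 + j183.5 Ω, |Z₁| = 221.5 Ω
Branch 2 (−jX_C): Z₂ = −j385.3 Ω
Parallel: Z = Z₁Z₂/(Z₁+Z₂), |Z| = 360.3 Ω, ∠Z = 24.38°
cos φ = cos(24.38°) = 0.9109

0.9109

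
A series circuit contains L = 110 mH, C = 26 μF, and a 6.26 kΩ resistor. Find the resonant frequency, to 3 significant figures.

ω₀ = 1/√(LC) = 1/√(0.11 × 2.6e-05) = 591.3 rad/s
f₀ = ω₀/(2π) = 94.1 Hz

94.1 Hz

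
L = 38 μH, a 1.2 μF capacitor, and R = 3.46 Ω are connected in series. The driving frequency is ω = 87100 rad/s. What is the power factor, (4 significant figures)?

0.4839

X_L = ωL = 3.310 Ω
X_C = 1/(ωC) = 9.568 Ω
Net reactance X = X_L − X_C = -6.258 Ω
Z = 3.460 − j6.258 Ω
|Z| = √(3.460² + 6.258²) = 7.151 Ω
∠Z = arctan(-6.258/3.460) = -61.06°
cos φ = cos(-61.06°) = 0.4839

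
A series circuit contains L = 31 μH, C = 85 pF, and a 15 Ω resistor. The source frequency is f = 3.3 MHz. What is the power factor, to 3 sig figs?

0.195

ω = 2πf = 2.073e+07 rad/s
X_L = ωL = 643 Ω
X_C = 1/(ωC) = 567 Ω
Net reactance X = X_L − X_C = 75.4 Ω
Z = 15.0 + j75.4 Ω
|Z| = √(15.0² + 75.4²) = 76.9 Ω
∠Z = arctan(75.4/15.0) = 78.7°
cos φ = cos(78.7°) = 0.195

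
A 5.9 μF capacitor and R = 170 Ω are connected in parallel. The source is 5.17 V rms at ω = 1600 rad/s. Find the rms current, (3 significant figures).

57.5 mA

X_C = 1/(ωC) = 106 Ω
Parallel: admittances add. Y = 1/R + jωC
Y = (0.00588 + j0.00944) S
|Y| = 0.0111 S → |Z| = 1/|Y| = 89.9 Ω, ∠Z = −∠Y = -58.1°
I = V/|Z| = 5.17/89.9 = 57.5 mA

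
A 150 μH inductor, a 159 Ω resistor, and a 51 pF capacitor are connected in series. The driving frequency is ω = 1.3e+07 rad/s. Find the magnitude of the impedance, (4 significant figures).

469.5 Ω

X_L = ωL = 1950 Ω
X_C = 1/(ωC) = 1508 Ω
Net reactance X = X_L − X_C = 441.7 Ω
Z = 159.0 + j441.7 Ω
|Z| = √(159.0² + 441.7²) = 469.5 Ω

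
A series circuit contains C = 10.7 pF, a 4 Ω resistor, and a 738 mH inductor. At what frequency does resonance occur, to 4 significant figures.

ω₀ = 1/√(LC) = 1/√(0.738 × 1.07e-11) = 355900 rad/s
f₀ = ω₀/(2π) = 56.64 kHz

56.64 kHz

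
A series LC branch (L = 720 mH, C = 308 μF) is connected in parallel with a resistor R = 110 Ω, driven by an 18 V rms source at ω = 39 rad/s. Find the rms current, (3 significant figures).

365 mA

X_L = ωL = 28.1 Ω
X_C = 1/(ωC) = 83.3 Ω
Branch 1: Z₁ = R = 110 Ω
Branch 2 (series LC): Z₂ = j(X_L − X_C) = −j55.2 Ω
Parallel: Z = Z₁Z₂/(Z₁+Z₂), |Z| = 49.3 Ω, ∠Z = -63.4°
I = V/|Z| = 18/49.3 = 365 mA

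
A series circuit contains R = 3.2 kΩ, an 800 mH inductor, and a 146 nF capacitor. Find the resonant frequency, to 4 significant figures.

465.7 Hz

ω₀ = 1/√(LC) = 1/√(0.8 × 1.46e-07) = 2926 rad/s
f₀ = ω₀/(2π) = 465.7 Hz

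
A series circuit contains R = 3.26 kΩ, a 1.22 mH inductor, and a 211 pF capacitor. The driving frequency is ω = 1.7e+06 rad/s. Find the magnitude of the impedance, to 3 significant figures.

X_L = ωL = 2070 Ω
X_C = 1/(ωC) = 2790 Ω
Net reactance X = X_L − X_C = -714 Ω
Z = 3260 − j714 Ω
|Z| = √(3260² + 714²) = 3340 Ω

3340 Ω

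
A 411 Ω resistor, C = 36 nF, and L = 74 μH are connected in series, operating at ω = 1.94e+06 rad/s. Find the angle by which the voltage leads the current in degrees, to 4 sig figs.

17.46°

X_L = ωL = 143.6 Ω
X_C = 1/(ωC) = 14.32 Ω
Net reactance X = X_L − X_C = 129.2 Ω
Z = 411.0 + j129.2 Ω
|Z| = √(411.0² + 129.2²) = 430.8 Ω
∠Z = arctan(129.2/411.0) = 17.46°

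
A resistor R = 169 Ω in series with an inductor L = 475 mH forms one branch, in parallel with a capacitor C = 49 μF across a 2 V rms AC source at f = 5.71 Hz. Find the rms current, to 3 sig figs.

11.9 mA

ω = 2πf = 35.88 rad/s
X_L = ωL = 17.0 Ω
X_C = 1/(ωC) = 569 Ω
Branch 1 (R+jX_L): Z₁ = 169 + j17.0 Ω, |Z₁| = 170 Ω
Branch 2 (−jX_C): Z₂ = −j569 Ω
Parallel: Z = Z₁Z₂/(Z₁+Z₂), |Z| = 167 Ω, ∠Z = -11.3°
I = V/|Z| = 2/167 = 11.9 mA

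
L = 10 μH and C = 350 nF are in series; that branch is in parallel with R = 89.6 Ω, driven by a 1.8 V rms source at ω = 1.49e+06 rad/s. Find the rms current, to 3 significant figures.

140 mA

X_L = ωL = 14.9 Ω
X_C = 1/(ωC) = 1.92 Ω
Branch 1: Z₁ = R = 89.6 Ω
Branch 2 (series LC): Z₂ = j(X_L − X_C) = j13.0 Ω
Parallel: Z = Z₁Z₂/(Z₁+Z₂), |Z| = 12.8 Ω, ∠Z = 81.8°
I = V/|Z| = 1.8/12.8 = 140 mA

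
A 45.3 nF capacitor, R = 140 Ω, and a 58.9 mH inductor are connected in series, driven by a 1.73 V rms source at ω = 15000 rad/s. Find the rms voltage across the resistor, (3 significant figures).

0.401 V

X_L = ωL = 884 Ω
X_C = 1/(ωC) = 1470 Ω
Net reactance X = X_L − X_C = -588 Ω
Z = 140 − j588 Ω
|Z| = √(140² + 588²) = 605 Ω
I = V/|Z| = 2.86 mA
V_R = I·|Z_R| = 0.00286 × 140 = 0.401 V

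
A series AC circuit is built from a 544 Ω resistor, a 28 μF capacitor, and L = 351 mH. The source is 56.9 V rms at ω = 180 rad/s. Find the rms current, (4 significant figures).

X_L = ωL = 63.18 Ω
X_C = 1/(ωC) = 198.4 Ω
Net reactance X = X_L − X_C = -135.2 Ω
Z = 544.0 − j135.2 Ω
|Z| = √(544.0² + 135.2²) = 560.6 Ω
I = V/|Z| = 56.9/560.6 = 101.5 mA

101.5 mA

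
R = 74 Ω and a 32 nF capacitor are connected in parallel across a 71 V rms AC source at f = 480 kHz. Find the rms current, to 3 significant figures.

ω = 2πf = 3.016e+06 rad/s
X_C = 1/(ωC) = 10.4 Ω
Parallel: admittances add. Y = 1/R + jωC
Y = (0.0135 + j0.0965) S
|Y| = 0.0975 S → |Z| = 1/|Y| = 10.3 Ω, ∠Z = −∠Y = -82.0°
I = V/|Z| = 71/10.3 = 6.92 A

6.92 A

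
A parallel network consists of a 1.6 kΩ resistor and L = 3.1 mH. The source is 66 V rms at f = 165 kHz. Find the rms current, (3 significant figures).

ω = 2πf = 1.037e+06 rad/s
X_L = ωL = 3210 Ω
Parallel: admittances add. Y = 1/R + 1/(jωL)
Y = (0.000625 − j0.000311) S
|Y| = 0.000698 S → |Z| = 1/|Y| = 1430 Ω, ∠Z = −∠Y = 26.5°
I = V/|Z| = 66/1430 = 46.1 mA

46.1 mA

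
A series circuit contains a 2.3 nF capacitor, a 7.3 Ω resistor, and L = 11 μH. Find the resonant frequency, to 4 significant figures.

ω₀ = 1/√(LC) = 1/√(1.1e-05 × 2.3e-09) = 6.287e+06 rad/s
f₀ = ω₀/(2π) = 1.001 MHz

1.001 MHz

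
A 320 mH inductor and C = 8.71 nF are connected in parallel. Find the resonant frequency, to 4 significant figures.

ω₀ = 1/√(LC) = 1/√(0.32 × 8.71e-09) = 18940 rad/s
f₀ = ω₀/(2π) = 3.015 kHz

3.015 kHz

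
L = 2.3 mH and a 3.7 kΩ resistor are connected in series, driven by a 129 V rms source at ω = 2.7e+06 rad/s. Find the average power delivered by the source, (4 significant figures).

X_L = ωL = 6210 Ω
Z = 3700 + j6210 Ω
|Z| = √(3700² + 6210²) = 7229 Ω
∠Z = arctan(6210/3700) = 59.21°
I = V/|Z| = 17.85 mA
P = VI cos φ = 129 × 0.01785 × cos(59.21°) = 1.178 W

1.178 W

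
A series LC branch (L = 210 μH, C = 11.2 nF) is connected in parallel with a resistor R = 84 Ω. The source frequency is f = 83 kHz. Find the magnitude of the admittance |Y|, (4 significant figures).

ω = 2πf = 521500 rad/s
X_L = ωL = 109.5 Ω
X_C = 1/(ωC) = 171.2 Ω
Branch 1: Z₁ = R = 84.00 Ω
Branch 2 (series LC): Z₂ = j(X_L − X_C) = −j61.69 Ω
Parallel: Z = Z₁Z₂/(Z₁+Z₂), |Z| = 49.72 Ω, ∠Z = -53.71°
|Y| = 1/|Z| = 20.11 mS

20.11 mS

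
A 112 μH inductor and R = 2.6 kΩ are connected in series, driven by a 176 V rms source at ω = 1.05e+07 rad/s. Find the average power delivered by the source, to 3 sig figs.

9.89 W

X_L = ωL = 1180 Ω
Z = 2600 + j1180 Ω
|Z| = √(2600² + 1180²) = 2850 Ω
∠Z = arctan(1180/2600) = 24.3°
I = V/|Z| = 61.7 mA
P = VI cos φ = 176 × 0.0617 × cos(24.3°) = 9.89 W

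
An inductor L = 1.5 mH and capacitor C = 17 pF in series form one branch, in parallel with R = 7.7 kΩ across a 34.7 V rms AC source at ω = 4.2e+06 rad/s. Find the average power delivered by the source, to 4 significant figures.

156.4 mW

X_L = ωL = 6300 Ω
X_C = 1/(ωC) = 14010 Ω
Branch 1: Z₁ = R = 7700 Ω
Branch 2 (series LC): Z₂ = j(X_L − X_C) = −j7706 Ω
Parallel: Z = Z₁Z₂/(Z₁+Z₂), |Z| = 5447 Ω, ∠Z = -44.98°
I = V/|Z| = 6.371 mA
P = VI cos φ = 34.7 × 0.006371 × cos(-44.98°) = 156.4 mW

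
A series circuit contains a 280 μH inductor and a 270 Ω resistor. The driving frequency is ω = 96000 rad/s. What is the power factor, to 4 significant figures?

0.9951

X_L = ωL = 26.88 Ω
Z = 270.0 + j26.88 Ω
|Z| = √(270.0² + 26.88²) = 271.3 Ω
∠Z = arctan(26.88/270.0) = 5.685°
cos φ = cos(5.685°) = 0.9951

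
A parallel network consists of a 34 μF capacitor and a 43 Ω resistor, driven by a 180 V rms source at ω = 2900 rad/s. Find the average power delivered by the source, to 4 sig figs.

X_C = 1/(ωC) = 10.14 Ω
Parallel: admittances add. Y = 1/R + jωC
Y = (0.02326 + j0.09860) S
|Y| = 0.1013 S → |Z| = 1/|Y| = 9.871 Ω, ∠Z = −∠Y = -76.73°
I = V/|Z| = 18.23 A
P = VI cos φ = 180 × 18.23 × cos(-76.73°) = 753.5 W

753.5 W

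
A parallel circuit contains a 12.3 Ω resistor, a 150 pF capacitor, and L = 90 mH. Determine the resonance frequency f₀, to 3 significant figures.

ω₀ = 1/√(LC) = 1/√(0.09 × 1.5e-10) = 272200 rad/s
f₀ = ω₀/(2π) = 43.3 kHz

43.3 kHz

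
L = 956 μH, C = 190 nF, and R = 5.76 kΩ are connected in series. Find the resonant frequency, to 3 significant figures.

11.8 kHz

ω₀ = 1/√(LC) = 1/√(0.000956 × 1.9e-07) = 74200 rad/s
f₀ = ω₀/(2π) = 11.8 kHz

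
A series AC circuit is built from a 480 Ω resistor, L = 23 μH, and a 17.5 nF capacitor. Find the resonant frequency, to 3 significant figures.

ω₀ = 1/√(LC) = 1/√(2.3e-05 × 1.75e-08) = 1.576e+06 rad/s
f₀ = ω₀/(2π) = 251 kHz

251 kHz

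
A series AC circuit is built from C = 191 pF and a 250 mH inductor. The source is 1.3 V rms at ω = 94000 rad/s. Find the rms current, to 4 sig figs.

X_L = ωL = 23500 Ω
X_C = 1/(ωC) = 55700 Ω
Net reactance X = X_L − X_C = -32200 Ω
Z = − j32200 Ω
|Z| = √(0² + 32200²) = 32200 Ω
I = V/|Z| = 1.3/32200 = 40.38 μA

40.38 μA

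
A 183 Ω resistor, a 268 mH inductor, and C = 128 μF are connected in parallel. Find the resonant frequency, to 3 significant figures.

ω₀ = 1/√(LC) = 1/√(0.268 × 0.000128) = 170.7 rad/s
f₀ = ω₀/(2π) = 27.2 Hz

27.2 Hz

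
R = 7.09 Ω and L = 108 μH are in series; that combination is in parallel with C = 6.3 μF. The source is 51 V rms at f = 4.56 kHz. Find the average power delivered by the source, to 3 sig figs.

308 W

ω = 2πf = 28650 rad/s
X_L = ωL = 3.09 Ω
X_C = 1/(ωC) = 5.54 Ω
Branch 1 (R+jX_L): Z₁ = 7.09 + j3.09 Ω, |Z₁| = 7.74 Ω
Branch 2 (−jX_C): Z₂ = −j5.54 Ω
Parallel: Z = Z₁Z₂/(Z₁+Z₂), |Z| = 5.71 Ω, ∠Z = -47.4°
I = V/|Z| = 8.93 A
P = VI cos φ = 51 × 8.93 × cos(-47.4°) = 308 W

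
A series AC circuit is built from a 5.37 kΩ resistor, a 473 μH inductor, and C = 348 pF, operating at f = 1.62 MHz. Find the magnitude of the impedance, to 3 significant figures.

7030 Ω

ω = 2πf = 1.018e+07 rad/s
X_L = ωL = 4810 Ω
X_C = 1/(ωC) = 282 Ω
Net reactance X = X_L − X_C = 4530 Ω
Z = 5370 + j4530 Ω
|Z| = √(5370² + 4530²) = 7030 Ω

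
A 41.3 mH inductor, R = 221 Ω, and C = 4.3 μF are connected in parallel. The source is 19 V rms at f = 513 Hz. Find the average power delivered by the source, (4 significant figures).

ω = 2πf = 3223 rad/s
X_L = ωL = 133.1 Ω
X_C = 1/(ωC) = 72.15 Ω
Parallel: admittances add. Y = 1/R + 1/(jωL) + jωC
Y = (0.004525 + j0.006348) S
|Y| = 0.007796 S → |Z| = 1/|Y| = 128.3 Ω, ∠Z = −∠Y = -54.52°
I = V/|Z| = 148.1 mA
P = VI cos φ = 19 × 0.1481 × cos(-54.52°) = 1.633 W

1.633 W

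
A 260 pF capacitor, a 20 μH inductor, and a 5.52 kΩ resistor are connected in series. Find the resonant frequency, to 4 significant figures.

2.207 MHz

ω₀ = 1/√(LC) = 1/√(2e-05 × 2.6e-10) = 1.387e+07 rad/s
f₀ = ω₀/(2π) = 2.207 MHz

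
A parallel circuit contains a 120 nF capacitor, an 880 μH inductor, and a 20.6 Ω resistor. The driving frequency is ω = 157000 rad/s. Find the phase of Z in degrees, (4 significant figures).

X_L = ωL = 138.2 Ω
X_C = 1/(ωC) = 53.08 Ω
Parallel: admittances add. Y = 1/R + 1/(jωL) + jωC
Y = (0.04854 + j0.01160) S
|Y| = 0.04991 S → |Z| = 1/|Y| = 20.04 Ω, ∠Z = −∠Y = -13.44°

-13.44°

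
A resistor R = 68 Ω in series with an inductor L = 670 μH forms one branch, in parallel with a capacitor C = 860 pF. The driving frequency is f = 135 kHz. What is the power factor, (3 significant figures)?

0.202

ω = 2πf = 848200 rad/s
X_L = ωL = 568 Ω
X_C = 1/(ωC) = 1370 Ω
Branch 1 (R+jX_L): Z₁ = 68.0 + j568 Ω, |Z₁| = 572 Ω
Branch 2 (−jX_C): Z₂ = −j1370 Ω
Parallel: Z = Z₁Z₂/(Z₁+Z₂), |Z| = 974 Ω, ∠Z = 78.3°
cos φ = cos(78.3°) = 0.202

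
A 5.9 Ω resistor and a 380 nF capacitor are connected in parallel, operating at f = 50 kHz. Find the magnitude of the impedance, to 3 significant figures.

4.82 Ω

ω = 2πf = 314200 rad/s
X_C = 1/(ωC) = 8.38 Ω
Parallel: admittances add. Y = 1/R + jωC
Y = (0.169 + j0.119) S
|Y| = 0.207 S → |Z| = 1/|Y| = 4.82 Ω, ∠Z = −∠Y = -35.2°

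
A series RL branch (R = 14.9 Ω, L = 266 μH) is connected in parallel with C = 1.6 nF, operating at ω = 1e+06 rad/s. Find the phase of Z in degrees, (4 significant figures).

84.42°

X_L = ωL = 266.0 Ω
X_C = 1/(ωC) = 625.0 Ω
Branch 1 (R+jX_L): Z₁ = 14.90 + j266.0 Ω, |Z₁| = 266.4 Ω
Branch 2 (−jX_C): Z₂ = −j625.0 Ω
Parallel: Z = Z₁Z₂/(Z₁+Z₂), |Z| = 463.4 Ω, ∠Z = 84.42°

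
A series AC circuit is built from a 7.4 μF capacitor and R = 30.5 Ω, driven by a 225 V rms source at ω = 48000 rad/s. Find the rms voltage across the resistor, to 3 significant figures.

224 V

X_C = 1/(ωC) = 2.82 Ω
Z = 30.5 − j2.82 Ω
|Z| = √(30.5² + 2.82²) = 30.6 Ω
I = V/|Z| = 7.35 A
V_R = I·|Z_R| = 7.35 × 30.5 = 224 V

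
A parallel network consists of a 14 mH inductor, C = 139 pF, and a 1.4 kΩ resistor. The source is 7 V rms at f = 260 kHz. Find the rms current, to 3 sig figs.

5.16 mA

ω = 2πf = 1.634e+06 rad/s
X_L = ωL = 22900 Ω
X_C = 1/(ωC) = 4400 Ω
Parallel: admittances add. Y = 1/R + 1/(jωL) + jωC
Y = (0.000714 + j0.000183) S
|Y| = 0.000737 S → |Z| = 1/|Y| = 1360 Ω, ∠Z = −∠Y = -14.4°
I = V/|Z| = 7/1360 = 5.16 mA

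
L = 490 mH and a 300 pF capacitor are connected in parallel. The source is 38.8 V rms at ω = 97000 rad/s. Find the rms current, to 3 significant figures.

313 μA

X_L = ωL = 47500 Ω
X_C = 1/(ωC) = 34400 Ω
Parallel: admittances add. Y = 1/(jωL) + jωC
Y = (0 + j8.06e-06) S
|Y| = 8.06e-06 S → |Z| = 1/|Y| = 124000 Ω, ∠Z = −∠Y = -90.0°
I = V/|Z| = 38.8/124000 = 313 μA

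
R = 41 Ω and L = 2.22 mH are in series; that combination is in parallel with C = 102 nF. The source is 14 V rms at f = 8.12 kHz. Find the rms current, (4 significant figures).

53.78 mA

ω = 2πf = 51020 rad/s
X_L = ωL = 113.3 Ω
X_C = 1/(ωC) = 192.2 Ω
Branch 1 (R+jX_L): Z₁ = 41.00 + j113.3 Ω, |Z₁| = 120.5 Ω
Branch 2 (−jX_C): Z₂ = −j192.2 Ω
Parallel: Z = Z₁Z₂/(Z₁+Z₂), |Z| = 260.3 Ω, ∠Z = 42.64°
I = V/|Z| = 14/260.3 = 53.78 mA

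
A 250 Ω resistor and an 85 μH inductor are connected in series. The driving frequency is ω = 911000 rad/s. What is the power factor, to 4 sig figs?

X_L = ωL = 77.44 Ω
Z = 250.0 + j77.44 Ω
|Z| = √(250.0² + 77.44²) = 261.7 Ω
∠Z = arctan(77.44/250.0) = 17.21°
cos φ = cos(17.21°) = 0.9552

0.9552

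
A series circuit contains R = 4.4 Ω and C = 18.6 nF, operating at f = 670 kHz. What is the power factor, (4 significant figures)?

0.3257

ω = 2πf = 4.21e+06 rad/s
X_C = 1/(ωC) = 12.77 Ω
Z = 4.400 − j12.77 Ω
|Z| = √(4.400² + 12.77²) = 13.51 Ω
∠Z = arctan(-12.77/4.400) = -70.99°
cos φ = cos(-70.99°) = 0.3257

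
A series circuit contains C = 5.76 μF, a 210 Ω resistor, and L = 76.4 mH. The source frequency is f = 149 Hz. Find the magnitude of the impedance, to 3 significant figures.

ω = 2πf = 936.2 rad/s
X_L = ωL = 71.5 Ω
X_C = 1/(ωC) = 185 Ω
Net reactance X = X_L − X_C = -114 Ω
Z = 210 − j114 Ω
|Z| = √(210² + 114²) = 239 Ω

239 Ω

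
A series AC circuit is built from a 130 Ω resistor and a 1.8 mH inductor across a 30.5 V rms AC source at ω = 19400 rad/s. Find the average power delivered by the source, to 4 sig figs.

X_L = ωL = 34.92 Ω
Z = 130.0 + j34.92 Ω
|Z| = √(130.0² + 34.92²) = 134.6 Ω
∠Z = arctan(34.92/130.0) = 15.04°
I = V/|Z| = 226.6 mA
P = VI cos φ = 30.5 × 0.2266 × cos(15.04°) = 6.674 W

6.674 W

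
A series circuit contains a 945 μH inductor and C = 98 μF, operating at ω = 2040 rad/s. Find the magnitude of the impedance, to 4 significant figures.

X_L = ωL = 1.928 Ω
X_C = 1/(ωC) = 5.002 Ω
Net reactance X = X_L − X_C = -3.074 Ω
Z = − j3.074 Ω
|Z| = √(0² + 3.074²) = 3.074 Ω

3.074 Ω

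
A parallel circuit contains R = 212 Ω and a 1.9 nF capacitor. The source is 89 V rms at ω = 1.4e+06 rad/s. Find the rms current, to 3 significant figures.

482 mA

X_C = 1/(ωC) = 376 Ω
Parallel: admittances add. Y = 1/R + jωC
Y = (0.00472 + j0.00266) S
|Y| = 0.00542 S → |Z| = 1/|Y| = 185 Ω, ∠Z = −∠Y = -29.4°
I = V/|Z| = 89/185 = 482 mA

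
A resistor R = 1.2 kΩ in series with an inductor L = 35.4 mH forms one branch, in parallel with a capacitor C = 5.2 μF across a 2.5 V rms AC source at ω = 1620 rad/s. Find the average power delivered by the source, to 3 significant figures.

X_L = ωL = 57.3 Ω
X_C = 1/(ωC) = 119 Ω
Branch 1 (R+jX_L): Z₁ = 1200 + j57.3 Ω, |Z₁| = 1200 Ω
Branch 2 (−jX_C): Z₂ = −j119 Ω
Parallel: Z = Z₁Z₂/(Z₁+Z₂), |Z| = 119 Ω, ∠Z = -84.3°
I = V/|Z| = 21.1 mA
P = VI cos φ = 2.5 × 0.0211 × cos(-84.3°) = 5.20 mW

5.20 mW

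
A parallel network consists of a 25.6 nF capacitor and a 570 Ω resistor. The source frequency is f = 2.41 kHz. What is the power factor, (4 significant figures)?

ω = 2πf = 15140 rad/s
X_C = 1/(ωC) = 2580 Ω
Parallel: admittances add. Y = 1/R + jωC
Y = (0.001754 + j0.0003876) S
|Y| = 0.001797 S → |Z| = 1/|Y| = 556.6 Ω, ∠Z = −∠Y = -12.46°
cos φ = cos(-12.46°) = 0.9764

0.9764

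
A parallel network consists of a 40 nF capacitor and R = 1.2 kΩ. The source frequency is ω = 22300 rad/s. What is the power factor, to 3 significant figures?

0.683

X_C = 1/(ωC) = 1120 Ω
Parallel: admittances add. Y = 1/R + jωC
Y = (0.000833 + j0.000892) S
|Y| = 0.00122 S → |Z| = 1/|Y| = 819 Ω, ∠Z = −∠Y = -46.9°
cos φ = cos(-46.9°) = 0.683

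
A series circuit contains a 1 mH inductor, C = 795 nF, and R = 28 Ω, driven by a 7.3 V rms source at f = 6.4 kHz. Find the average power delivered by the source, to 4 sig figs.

ω = 2πf = 40210 rad/s
X_L = ωL = 40.21 Ω
X_C = 1/(ωC) = 31.28 Ω
Net reactance X = X_L − X_C = 8.932 Ω
Z = 28.00 + j8.932 Ω
|Z| = √(28.00² + 8.932²) = 29.39 Ω
∠Z = arctan(8.932/28.00) = 17.69°
I = V/|Z| = 248.4 mA
P = VI cos φ = 7.3 × 0.2484 × cos(17.69°) = 1.727 W

1.727 W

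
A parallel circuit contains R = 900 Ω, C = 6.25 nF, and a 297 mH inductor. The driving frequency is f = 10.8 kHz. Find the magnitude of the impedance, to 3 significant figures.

ω = 2πf = 67860 rad/s
X_L = ωL = 20200 Ω
X_C = 1/(ωC) = 2360 Ω
Parallel: admittances add. Y = 1/R + 1/(jωL) + jωC
Y = (0.00111 + j0.000374) S
|Y| = 0.00117 S → |Z| = 1/|Y| = 853 Ω, ∠Z = −∠Y = -18.6°

853 Ω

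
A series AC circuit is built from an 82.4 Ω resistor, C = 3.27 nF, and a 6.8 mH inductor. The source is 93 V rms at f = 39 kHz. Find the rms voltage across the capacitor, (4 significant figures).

272.2 V

ω = 2πf = 245000 rad/s
X_L = ωL = 1666 Ω
X_C = 1/(ωC) = 1248 Ω
Net reactance X = X_L − X_C = 418.3 Ω
Z = 82.40 + j418.3 Ω
|Z| = √(82.40² + 418.3²) = 426.4 Ω
I = V/|Z| = 218.1 mA
V_C = I·|Z_C| = 0.2181 × 1248 = 272.2 V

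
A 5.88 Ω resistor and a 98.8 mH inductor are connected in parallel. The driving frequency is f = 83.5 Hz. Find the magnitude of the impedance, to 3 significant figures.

ω = 2πf = 524.6 rad/s
X_L = ωL = 51.8 Ω
Parallel: admittances add. Y = 1/R + 1/(jωL)
Y = (0.170 − j0.0193) S
|Y| = 0.171 S → |Z| = 1/|Y| = 5.84 Ω, ∠Z = −∠Y = 6.47°

5.84 Ω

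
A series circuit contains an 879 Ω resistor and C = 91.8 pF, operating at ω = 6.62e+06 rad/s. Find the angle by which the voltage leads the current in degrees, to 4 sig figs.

X_C = 1/(ωC) = 1646 Ω
Z = 879.0 − j1646 Ω
|Z| = √(879.0² + 1646²) = 1866 Ω
∠Z = arctan(-1646/879.0) = -61.89°

-61.89°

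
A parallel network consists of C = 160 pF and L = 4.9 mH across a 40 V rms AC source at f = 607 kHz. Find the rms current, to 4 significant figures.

22.27 mA

ω = 2πf = 3.814e+06 rad/s
X_L = ωL = 18690 Ω
X_C = 1/(ωC) = 1639 Ω
Parallel: admittances add. Y = 1/(jωL) + jωC
Y = (0 + j0.0005567) S
|Y| = 0.0005567 S → |Z| = 1/|Y| = 1796 Ω, ∠Z = −∠Y = -90.00°
I = V/|Z| = 40/1796 = 22.27 mA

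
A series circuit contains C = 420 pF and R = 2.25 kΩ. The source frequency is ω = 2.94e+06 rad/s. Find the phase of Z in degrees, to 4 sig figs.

X_C = 1/(ωC) = 809.8 Ω
Z = 2250 − j809.8 Ω
|Z| = √(2250² + 809.8²) = 2391 Ω
∠Z = arctan(-809.8/2250) = -19.80°

-19.80°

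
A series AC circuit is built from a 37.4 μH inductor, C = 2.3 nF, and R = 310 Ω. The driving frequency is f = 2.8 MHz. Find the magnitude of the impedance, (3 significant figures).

ω = 2πf = 1.759e+07 rad/s
X_L = ωL = 658 Ω
X_C = 1/(ωC) = 24.7 Ω
Net reactance X = X_L − X_C = 633 Ω
Z = 310 + j633 Ω
|Z| = √(310² + 633²) = 705 Ω

705 Ω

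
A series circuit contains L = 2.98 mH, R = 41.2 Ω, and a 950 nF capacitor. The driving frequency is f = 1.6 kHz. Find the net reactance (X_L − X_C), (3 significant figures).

ω = 2πf = 10050 rad/s
X_L = ωL = 30.0 Ω
X_C = 1/(ωC) = 105 Ω
X = 30.0 − 105 = -74.7 Ω

-74.7 Ω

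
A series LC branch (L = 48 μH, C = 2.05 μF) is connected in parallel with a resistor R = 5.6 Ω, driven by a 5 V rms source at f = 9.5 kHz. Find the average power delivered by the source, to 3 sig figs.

4.46 W

ω = 2πf = 59690 rad/s
X_L = ωL = 2.87 Ω
X_C = 1/(ωC) = 8.17 Ω
Branch 1: Z₁ = R = 5.60 Ω
Branch 2 (series LC): Z₂ = j(X_L − X_C) = −j5.31 Ω
Parallel: Z = Z₁Z₂/(Z₁+Z₂), |Z| = 3.85 Ω, ∠Z = -46.5°
I = V/|Z| = 1.30 A
P = VI cos φ = 5 × 1.30 × cos(-46.5°) = 4.46 W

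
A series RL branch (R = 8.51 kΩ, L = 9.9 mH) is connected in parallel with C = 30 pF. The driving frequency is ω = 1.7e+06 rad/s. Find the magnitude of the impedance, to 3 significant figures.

X_L = ωL = 16800 Ω
X_C = 1/(ωC) = 19600 Ω
Branch 1 (R+jX_L): Z₁ = 8510 + j16800 Ω, |Z₁| = 18900 Ω
Branch 2 (−jX_C): Z₂ = −j19600 Ω
Parallel: Z = Z₁Z₂/(Z₁+Z₂), |Z| = 41300 Ω, ∠Z = -8.75°

41300 Ω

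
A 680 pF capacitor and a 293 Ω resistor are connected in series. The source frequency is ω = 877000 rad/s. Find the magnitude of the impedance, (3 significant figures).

1700 Ω

X_C = 1/(ωC) = 1680 Ω
Z = 293 − j1680 Ω
|Z| = √(293² + 1680²) = 1700 Ω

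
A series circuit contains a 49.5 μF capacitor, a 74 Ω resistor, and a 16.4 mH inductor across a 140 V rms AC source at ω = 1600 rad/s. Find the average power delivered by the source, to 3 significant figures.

256 W

X_L = ωL = 26.2 Ω
X_C = 1/(ωC) = 12.6 Ω
Net reactance X = X_L − X_C = 13.6 Ω
Z = 74.0 + j13.6 Ω
|Z| = √(74.0² + 13.6²) = 75.2 Ω
∠Z = arctan(13.6/74.0) = 10.4°
I = V/|Z| = 1.86 A
P = VI cos φ = 140 × 1.86 × cos(10.4°) = 256 W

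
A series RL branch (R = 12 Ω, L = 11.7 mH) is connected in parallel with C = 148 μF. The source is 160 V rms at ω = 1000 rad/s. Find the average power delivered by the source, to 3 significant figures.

X_L = ωL = 11.7 Ω
X_C = 1/(ωC) = 6.76 Ω
Branch 1 (R+jX_L): Z₁ = 12.0 + j11.7 Ω, |Z₁| = 16.8 Ω
Branch 2 (−jX_C): Z₂ = −j6.76 Ω
Parallel: Z = Z₁Z₂/(Z₁+Z₂), |Z| = 8.73 Ω, ∠Z = -68.1°
I = V/|Z| = 18.3 A
P = VI cos φ = 160 × 18.3 × cos(-68.1°) = 1.09 kW

1.09 kW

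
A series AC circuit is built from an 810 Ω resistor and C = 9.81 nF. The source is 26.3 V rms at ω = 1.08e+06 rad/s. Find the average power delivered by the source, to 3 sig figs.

842 mW

X_C = 1/(ωC) = 94.4 Ω
Z = 810 − j94.4 Ω
|Z| = √(810² + 94.4²) = 815 Ω
∠Z = arctan(-94.4/810) = -6.65°
I = V/|Z| = 32.3 mA
P = VI cos φ = 26.3 × 0.0323 × cos(-6.65°) = 842 mW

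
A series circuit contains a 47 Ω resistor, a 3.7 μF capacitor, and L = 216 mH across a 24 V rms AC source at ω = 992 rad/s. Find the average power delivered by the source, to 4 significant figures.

4.840 W

X_L = ωL = 214.3 Ω
X_C = 1/(ωC) = 272.4 Ω
Net reactance X = X_L − X_C = -58.18 Ω
Z = 47.00 − j58.18 Ω
|Z| = √(47.00² + 58.18²) = 74.79 Ω
∠Z = arctan(-58.18/47.00) = -51.07°
I = V/|Z| = 320.9 mA
P = VI cos φ = 24 × 0.3209 × cos(-51.07°) = 4.840 W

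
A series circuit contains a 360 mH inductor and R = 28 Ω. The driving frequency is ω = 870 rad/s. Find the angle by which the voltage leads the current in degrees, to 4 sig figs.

84.89°

X_L = ωL = 313.2 Ω
Z = 28.00 + j313.2 Ω
|Z| = √(28.00² + 313.2²) = 314.4 Ω
∠Z = arctan(313.2/28.00) = 84.89°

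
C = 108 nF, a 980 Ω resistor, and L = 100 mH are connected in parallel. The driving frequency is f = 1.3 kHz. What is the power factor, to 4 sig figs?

ω = 2πf = 8168 rad/s
X_L = ωL = 816.8 Ω
X_C = 1/(ωC) = 1134 Ω
Parallel: admittances add. Y = 1/R + 1/(jωL) + jωC
Y = (0.001020 − j0.0003421) S
|Y| = 0.001076 S → |Z| = 1/|Y| = 929.2 Ω, ∠Z = −∠Y = 18.53°
cos φ = cos(18.53°) = 0.9481

0.9481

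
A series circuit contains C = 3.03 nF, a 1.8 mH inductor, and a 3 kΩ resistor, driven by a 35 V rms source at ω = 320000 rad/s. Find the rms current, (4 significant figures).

X_L = ωL = 576.0 Ω
X_C = 1/(ωC) = 1031 Ω
Net reactance X = X_L − X_C = -455.4 Ω
Z = 3000 − j455.4 Ω
|Z| = √(3000² + 455.4²) = 3034 Ω
I = V/|Z| = 35/3034 = 11.53 mA

11.53 mA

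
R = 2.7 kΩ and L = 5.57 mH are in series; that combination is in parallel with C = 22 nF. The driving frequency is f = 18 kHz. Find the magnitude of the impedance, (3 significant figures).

ω = 2πf = 113100 rad/s
X_L = ωL = 630 Ω
X_C = 1/(ωC) = 402 Ω
Branch 1 (R+jX_L): Z₁ = 2700 + j630 Ω, |Z₁| = 2770 Ω
Branch 2 (−jX_C): Z₂ = −j402 Ω
Parallel: Z = Z₁Z₂/(Z₁+Z₂), |Z| = 411 Ω, ∠Z = -81.7°

411 Ω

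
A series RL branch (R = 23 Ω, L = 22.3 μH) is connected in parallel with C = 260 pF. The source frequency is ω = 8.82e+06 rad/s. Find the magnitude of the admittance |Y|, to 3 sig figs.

2.78 mS

X_L = ωL = 197 Ω
X_C = 1/(ωC) = 436 Ω
Branch 1 (R+jX_L): Z₁ = 23.0 + j197 Ω, |Z₁| = 198 Ω
Branch 2 (−jX_C): Z₂ = −j436 Ω
Parallel: Z = Z₁Z₂/(Z₁+Z₂), |Z| = 359 Ω, ∠Z = 77.8°
|Y| = 1/|Z| = 2.78 mS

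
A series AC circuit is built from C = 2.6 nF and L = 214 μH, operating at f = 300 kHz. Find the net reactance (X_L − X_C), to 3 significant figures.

199 Ω

ω = 2πf = 1.885e+06 rad/s
X_L = ωL = 403 Ω
X_C = 1/(ωC) = 204 Ω
X = 403 − 204 = 199 Ω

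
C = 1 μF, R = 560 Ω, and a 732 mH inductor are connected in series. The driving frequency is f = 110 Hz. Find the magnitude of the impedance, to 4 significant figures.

ω = 2πf = 691.2 rad/s
X_L = ωL = 505.9 Ω
X_C = 1/(ωC) = 1447 Ω
Net reactance X = X_L − X_C = -940.9 Ω
Z = 560.0 − j940.9 Ω
|Z| = √(560.0² + 940.9²) = 1095 Ω

1095 Ω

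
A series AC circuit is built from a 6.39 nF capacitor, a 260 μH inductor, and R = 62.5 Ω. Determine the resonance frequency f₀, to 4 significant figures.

123.5 kHz

ω₀ = 1/√(LC) = 1/√(0.00026 × 6.39e-09) = 775800 rad/s
f₀ = ω₀/(2π) = 123.5 kHz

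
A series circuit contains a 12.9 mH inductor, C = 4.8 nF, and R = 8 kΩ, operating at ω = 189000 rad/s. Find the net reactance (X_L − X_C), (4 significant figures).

X_L = ωL = 2438 Ω
X_C = 1/(ωC) = 1102 Ω
X = 2438 − 1102 = 1336 Ω

1336 Ω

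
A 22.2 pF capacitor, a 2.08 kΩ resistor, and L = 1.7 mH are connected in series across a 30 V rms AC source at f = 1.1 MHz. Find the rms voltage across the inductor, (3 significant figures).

ω = 2πf = 6.912e+06 rad/s
X_L = ωL = 11700 Ω
X_C = 1/(ωC) = 6520 Ω
Net reactance X = X_L − X_C = 5230 Ω
Z = 2080 + j5230 Ω
|Z| = √(2080² + 5230²) = 5630 Ω
I = V/|Z| = 5.33 mA
V_L = I·|Z_L| = 0.00533 × 11700 = 62.6 V

62.6 V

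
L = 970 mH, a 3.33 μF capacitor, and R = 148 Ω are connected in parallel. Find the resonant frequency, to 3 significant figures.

ω₀ = 1/√(LC) = 1/√(0.97 × 3.33e-06) = 556.4 rad/s
f₀ = ω₀/(2π) = 88.6 Hz

88.6 Hz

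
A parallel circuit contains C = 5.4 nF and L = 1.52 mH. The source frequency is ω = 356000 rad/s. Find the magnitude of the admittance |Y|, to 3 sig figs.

X_L = ωL = 541 Ω
X_C = 1/(ωC) = 520 Ω
Parallel: admittances add. Y = 1/(jωL) + jωC
Y = (0 + j7.44e-05) S
|Y| = 7.44e-05 S → |Z| = 1/|Y| = 13400 Ω, ∠Z = −∠Y = -90.0°

74.4 μS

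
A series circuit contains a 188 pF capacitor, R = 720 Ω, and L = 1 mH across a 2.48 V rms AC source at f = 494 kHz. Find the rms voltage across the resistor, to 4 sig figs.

1.141 V

ω = 2πf = 3.104e+06 rad/s
X_L = ωL = 3104 Ω
X_C = 1/(ωC) = 1714 Ω
Net reactance X = X_L − X_C = 1390 Ω
Z = 720.0 + j1390 Ω
|Z| = √(720.0² + 1390²) = 1566 Ω
I = V/|Z| = 1.584 mA
V_R = I·|Z_R| = 0.001584 × 720.0 = 1.141 V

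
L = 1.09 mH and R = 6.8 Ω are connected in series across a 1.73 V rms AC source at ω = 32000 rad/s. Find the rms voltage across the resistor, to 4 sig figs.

0.3310 V

X_L = ωL = 34.88 Ω
Z = 6.800 + j34.88 Ω
|Z| = √(6.800² + 34.88²) = 35.54 Ω
I = V/|Z| = 48.68 mA
V_R = I·|Z_R| = 0.04868 × 6.800 = 0.3310 V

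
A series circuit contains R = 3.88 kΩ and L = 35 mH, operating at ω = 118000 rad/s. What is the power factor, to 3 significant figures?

0.685

X_L = ωL = 4130 Ω
Z = 3880 + j4130 Ω
|Z| = √(3880² + 4130²) = 5670 Ω
∠Z = arctan(4130/3880) = 46.8°
cos φ = cos(46.8°) = 0.685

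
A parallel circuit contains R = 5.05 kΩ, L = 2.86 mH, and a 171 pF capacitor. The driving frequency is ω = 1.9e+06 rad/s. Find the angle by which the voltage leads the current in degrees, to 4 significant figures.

X_L = ωL = 5434 Ω
X_C = 1/(ωC) = 3078 Ω
Parallel: admittances add. Y = 1/R + 1/(jωL) + jωC
Y = (0.0001980 + j0.0001409) S
|Y| = 0.0002430 S → |Z| = 1/|Y| = 4115 Ω, ∠Z = −∠Y = -35.43°

-35.43°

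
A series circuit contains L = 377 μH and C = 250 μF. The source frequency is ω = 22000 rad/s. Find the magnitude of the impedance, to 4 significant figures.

X_L = ωL = 8.294 Ω
X_C = 1/(ωC) = 0.1818 Ω
Net reactance X = X_L − X_C = 8.112 Ω
Z = j8.112 Ω
|Z| = √(0² + 8.112²) = 8.112 Ω

8.112 Ω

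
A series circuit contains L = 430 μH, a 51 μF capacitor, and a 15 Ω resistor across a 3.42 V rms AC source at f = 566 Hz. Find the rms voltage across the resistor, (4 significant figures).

3.305 V

ω = 2πf = 3556 rad/s
X_L = ωL = 1.529 Ω
X_C = 1/(ωC) = 5.514 Ω
Net reactance X = X_L − X_C = -3.984 Ω
Z = 15.00 − j3.984 Ω
|Z| = √(15.00² + 3.984²) = 15.52 Ω
I = V/|Z| = 220.4 mA
V_R = I·|Z_R| = 0.2204 × 15.00 = 3.305 V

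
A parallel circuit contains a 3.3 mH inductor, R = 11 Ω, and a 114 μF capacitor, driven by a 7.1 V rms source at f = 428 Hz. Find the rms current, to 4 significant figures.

ω = 2πf = 2689 rad/s
X_L = ωL = 8.874 Ω
X_C = 1/(ωC) = 3.262 Ω
Parallel: admittances add. Y = 1/R + 1/(jωL) + jωC
Y = (0.09091 + j0.1939) S
|Y| = 0.2141 S → |Z| = 1/|Y| = 4.670 Ω, ∠Z = −∠Y = -64.88°
I = V/|Z| = 7.1/4.670 = 1.520 A

1.520 A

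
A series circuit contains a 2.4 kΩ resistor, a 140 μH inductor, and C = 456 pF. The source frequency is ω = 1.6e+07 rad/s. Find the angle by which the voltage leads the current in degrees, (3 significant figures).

X_L = ωL = 2240 Ω
X_C = 1/(ωC) = 137 Ω
Net reactance X = X_L − X_C = 2100 Ω
Z = 2400 + j2100 Ω
|Z| = √(2400² + 2100²) = 3190 Ω
∠Z = arctan(2100/2400) = 41.2°

41.2°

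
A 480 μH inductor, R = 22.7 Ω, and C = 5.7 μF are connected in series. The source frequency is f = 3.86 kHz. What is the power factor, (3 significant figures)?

ω = 2πf = 24250 rad/s
X_L = ωL = 11.6 Ω
X_C = 1/(ωC) = 7.23 Ω
Net reactance X = X_L − X_C = 4.41 Ω
Z = 22.7 + j4.41 Ω
|Z| = √(22.7² + 4.41²) = 23.1 Ω
∠Z = arctan(4.41/22.7) = 11.0°
cos φ = cos(11.0°) = 0.982

0.982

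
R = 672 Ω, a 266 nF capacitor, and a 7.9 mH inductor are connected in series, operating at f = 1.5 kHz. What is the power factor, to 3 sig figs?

ω = 2πf = 9425 rad/s
X_L = ωL = 74.5 Ω
X_C = 1/(ωC) = 399 Ω
Net reactance X = X_L − X_C = -324 Ω
Z = 672 − j324 Ω
|Z| = √(672² + 324²) = 746 Ω
∠Z = arctan(-324/672) = -25.8°
cos φ = cos(-25.8°) = 0.901

0.901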